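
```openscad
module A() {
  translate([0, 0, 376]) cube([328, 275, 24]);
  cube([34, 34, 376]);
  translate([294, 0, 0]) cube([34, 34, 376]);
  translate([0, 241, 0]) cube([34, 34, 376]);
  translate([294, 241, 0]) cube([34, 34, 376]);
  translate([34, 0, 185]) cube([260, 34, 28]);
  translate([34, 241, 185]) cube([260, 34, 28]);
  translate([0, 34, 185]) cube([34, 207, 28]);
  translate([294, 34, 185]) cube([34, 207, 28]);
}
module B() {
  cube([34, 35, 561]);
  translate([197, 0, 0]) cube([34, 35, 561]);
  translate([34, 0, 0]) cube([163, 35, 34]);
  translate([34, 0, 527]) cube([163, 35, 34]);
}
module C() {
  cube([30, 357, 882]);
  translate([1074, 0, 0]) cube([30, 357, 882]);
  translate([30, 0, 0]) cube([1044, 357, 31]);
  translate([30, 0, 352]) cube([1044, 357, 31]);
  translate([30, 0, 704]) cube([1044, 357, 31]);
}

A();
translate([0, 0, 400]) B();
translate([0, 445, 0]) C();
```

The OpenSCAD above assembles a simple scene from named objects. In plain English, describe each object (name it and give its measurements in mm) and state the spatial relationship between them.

A is a four-legged stool. The seat is 328×275 mm, 24 mm thick, top at z = 400 mm. It stands on four square legs, each 34×34 mm in cross-section, from z = 0 to the seat underside, each flush with a corner of the seat. Four stretchers, 34 mm wide and 28 mm tall, connect adjacent legs with their undersides at z = 185 mm, each running between the inner faces of the legs it joins and aligned with the legs' outer faces on the other axis.

B is a rectangular picture frame lying in the x–z plane (depth along y). The opening is 163 mm wide (x) by 493 mm tall (z), surrounded by a border 34 mm wide on all four sides. The frame is 35 mm deep and is made of two full-height vertical stiles with two horizontal rails fitted between them.

C is an open bookshelf. Two side panels, each 30 mm thick, 357 mm deep and 882 mm tall, stand 1104 mm apart (outside-to-outside). Between them sit 3 shelves, each 31 mm thick and 357 mm deep, spanning the full gap between the sides. The bottom shelf rests on the floor (its underside at z = 0) and the clear gap between one shelf's top and the next shelf's underside is 321 mm.

The picture frame is on top of the stool. The bookshelf is on the floor beside the stool on its +y side.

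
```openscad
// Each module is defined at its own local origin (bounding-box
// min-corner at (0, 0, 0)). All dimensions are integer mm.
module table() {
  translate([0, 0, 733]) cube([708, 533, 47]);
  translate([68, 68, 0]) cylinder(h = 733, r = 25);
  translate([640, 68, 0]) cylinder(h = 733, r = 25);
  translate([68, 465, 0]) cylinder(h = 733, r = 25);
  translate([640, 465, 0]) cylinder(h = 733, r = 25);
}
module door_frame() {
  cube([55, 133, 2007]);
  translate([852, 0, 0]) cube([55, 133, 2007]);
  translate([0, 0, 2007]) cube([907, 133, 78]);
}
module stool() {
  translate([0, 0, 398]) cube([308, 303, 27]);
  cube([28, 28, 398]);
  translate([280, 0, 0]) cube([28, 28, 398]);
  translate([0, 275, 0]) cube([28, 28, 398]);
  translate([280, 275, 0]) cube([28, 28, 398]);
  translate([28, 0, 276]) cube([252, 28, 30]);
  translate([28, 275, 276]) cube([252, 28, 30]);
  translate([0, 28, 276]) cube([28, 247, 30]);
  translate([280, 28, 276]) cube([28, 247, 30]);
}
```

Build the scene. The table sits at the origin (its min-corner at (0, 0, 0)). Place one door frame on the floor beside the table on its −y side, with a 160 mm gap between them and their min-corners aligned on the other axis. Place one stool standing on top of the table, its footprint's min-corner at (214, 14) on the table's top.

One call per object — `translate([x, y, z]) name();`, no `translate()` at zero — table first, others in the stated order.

table();
translate([0, -293, 0]) door_frame();
translate([214, 14, 780]) stool();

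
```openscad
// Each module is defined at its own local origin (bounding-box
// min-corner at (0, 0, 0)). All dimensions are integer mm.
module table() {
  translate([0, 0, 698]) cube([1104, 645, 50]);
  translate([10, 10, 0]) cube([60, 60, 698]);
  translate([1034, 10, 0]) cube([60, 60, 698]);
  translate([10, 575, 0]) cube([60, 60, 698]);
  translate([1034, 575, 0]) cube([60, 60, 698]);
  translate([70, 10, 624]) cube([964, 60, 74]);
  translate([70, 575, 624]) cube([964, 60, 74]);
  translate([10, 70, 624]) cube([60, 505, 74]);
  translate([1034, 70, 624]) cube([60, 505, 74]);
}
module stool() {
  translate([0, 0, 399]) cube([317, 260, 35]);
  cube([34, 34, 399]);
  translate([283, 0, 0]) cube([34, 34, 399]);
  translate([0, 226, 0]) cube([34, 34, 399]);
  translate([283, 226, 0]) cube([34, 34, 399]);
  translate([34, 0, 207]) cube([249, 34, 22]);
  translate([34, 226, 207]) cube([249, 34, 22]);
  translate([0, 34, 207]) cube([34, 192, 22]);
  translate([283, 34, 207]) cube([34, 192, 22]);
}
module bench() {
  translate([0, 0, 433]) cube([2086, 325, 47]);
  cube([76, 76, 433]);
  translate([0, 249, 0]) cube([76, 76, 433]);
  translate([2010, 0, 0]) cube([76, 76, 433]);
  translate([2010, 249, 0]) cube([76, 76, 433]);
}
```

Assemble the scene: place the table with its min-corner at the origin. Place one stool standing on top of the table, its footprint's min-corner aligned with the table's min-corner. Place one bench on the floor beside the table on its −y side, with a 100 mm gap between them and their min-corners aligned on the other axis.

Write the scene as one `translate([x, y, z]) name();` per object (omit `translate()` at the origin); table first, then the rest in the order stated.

table();
translate([0, 0, 748]) stool();
translate([0, -425, 0]) bench();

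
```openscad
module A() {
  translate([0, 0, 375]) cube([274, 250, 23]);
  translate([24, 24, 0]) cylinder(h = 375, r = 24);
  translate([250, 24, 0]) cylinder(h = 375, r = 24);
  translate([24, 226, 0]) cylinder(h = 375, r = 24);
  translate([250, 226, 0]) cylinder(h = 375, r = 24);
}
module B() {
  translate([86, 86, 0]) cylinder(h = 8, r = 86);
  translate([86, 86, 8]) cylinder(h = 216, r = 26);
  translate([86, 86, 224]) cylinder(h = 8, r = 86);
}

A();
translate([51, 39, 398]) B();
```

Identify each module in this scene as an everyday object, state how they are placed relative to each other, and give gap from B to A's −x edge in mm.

The spool's min-x is at 51; the stool's min-x is 0; gap = 51 mm.

A is a stool. B is a spool. The spool is on top of the stool, centred. The gap from the spool to the stool's −x edge is 51 mm.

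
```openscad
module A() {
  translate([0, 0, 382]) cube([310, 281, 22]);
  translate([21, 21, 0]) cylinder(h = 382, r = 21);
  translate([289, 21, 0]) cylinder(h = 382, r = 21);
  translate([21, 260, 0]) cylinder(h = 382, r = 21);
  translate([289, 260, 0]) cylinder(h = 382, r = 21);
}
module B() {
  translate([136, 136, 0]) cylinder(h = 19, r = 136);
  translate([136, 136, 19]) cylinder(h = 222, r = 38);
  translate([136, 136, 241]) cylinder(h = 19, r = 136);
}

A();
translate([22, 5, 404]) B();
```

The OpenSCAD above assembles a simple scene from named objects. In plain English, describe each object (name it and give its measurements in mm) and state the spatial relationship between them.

A is a four-legged stool. The seat is a 310×281×22 mm slab whose top surface is at z = 404 mm; four round legs, each 42 mm in diameter, run from the floor (z = 0) to the underside of the seat, each leg's axis is inset half a diameter from the nearest pair of seat edges (so the leg's bounding box is flush with the corner).

B is a spool: two coaxial disc flanges of radius 136 mm and thickness 19 mm, joined by a core cylinder of radius 38 mm and height 222 mm. The lower flange rests on z = 0 and the three cylinders share a vertical axis.

The spool is on top of the stool.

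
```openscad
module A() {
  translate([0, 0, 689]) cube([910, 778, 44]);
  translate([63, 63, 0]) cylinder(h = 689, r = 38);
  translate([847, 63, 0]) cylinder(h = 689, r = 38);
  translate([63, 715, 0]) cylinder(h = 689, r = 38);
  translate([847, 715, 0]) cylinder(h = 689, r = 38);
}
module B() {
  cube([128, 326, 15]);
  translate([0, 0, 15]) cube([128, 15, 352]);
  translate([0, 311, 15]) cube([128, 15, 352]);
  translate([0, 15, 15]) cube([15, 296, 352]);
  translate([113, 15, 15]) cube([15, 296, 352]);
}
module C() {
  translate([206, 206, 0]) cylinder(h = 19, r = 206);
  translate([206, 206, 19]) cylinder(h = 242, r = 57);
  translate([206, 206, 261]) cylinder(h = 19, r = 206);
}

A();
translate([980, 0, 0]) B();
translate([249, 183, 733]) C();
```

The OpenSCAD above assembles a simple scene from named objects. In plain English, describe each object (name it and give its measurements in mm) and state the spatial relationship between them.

A is a rectangular dining table. The top is 910×778×44 mm with its upper surface at z = 733 mm. It stands on four round legs of 76 mm diameter, each leg's bounding box inset 25 mm from the nearest pair of top edges, running from the floor to the underside of the top.

B is an open-topped rectangular box: outside dimensions 128×326×367 mm, with a uniform wall and base thickness of 15 mm. The base is a full 128×326 slab on the floor; four walls sit on top of the base. The front and back walls (the −y and +y sides) span the full width; the two side walls fit between them.

C is a spool: two coaxial disc flanges of radius 206 mm and thickness 19 mm, joined by a core cylinder of radius 57 mm and height 242 mm. The lower flange rests on z = 0 and the three cylinders share a vertical axis.

The open box is on the floor beside the table on its +x side. The spool is on top of the table, centred.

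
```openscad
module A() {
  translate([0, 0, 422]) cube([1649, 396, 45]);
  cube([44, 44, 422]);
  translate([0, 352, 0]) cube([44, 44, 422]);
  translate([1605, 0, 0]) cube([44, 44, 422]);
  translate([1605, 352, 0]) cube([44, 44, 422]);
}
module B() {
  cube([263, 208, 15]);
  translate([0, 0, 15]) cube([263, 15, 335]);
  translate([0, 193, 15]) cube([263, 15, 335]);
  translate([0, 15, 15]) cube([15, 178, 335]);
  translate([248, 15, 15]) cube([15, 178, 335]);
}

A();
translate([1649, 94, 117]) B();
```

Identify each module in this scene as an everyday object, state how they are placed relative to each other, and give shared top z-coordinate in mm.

Both tops at z = 467 mm.

A is a bench. B is an open box. The open box is beside the bench with their tops flush at z = 467. The shared top z-coordinate is 467 mm.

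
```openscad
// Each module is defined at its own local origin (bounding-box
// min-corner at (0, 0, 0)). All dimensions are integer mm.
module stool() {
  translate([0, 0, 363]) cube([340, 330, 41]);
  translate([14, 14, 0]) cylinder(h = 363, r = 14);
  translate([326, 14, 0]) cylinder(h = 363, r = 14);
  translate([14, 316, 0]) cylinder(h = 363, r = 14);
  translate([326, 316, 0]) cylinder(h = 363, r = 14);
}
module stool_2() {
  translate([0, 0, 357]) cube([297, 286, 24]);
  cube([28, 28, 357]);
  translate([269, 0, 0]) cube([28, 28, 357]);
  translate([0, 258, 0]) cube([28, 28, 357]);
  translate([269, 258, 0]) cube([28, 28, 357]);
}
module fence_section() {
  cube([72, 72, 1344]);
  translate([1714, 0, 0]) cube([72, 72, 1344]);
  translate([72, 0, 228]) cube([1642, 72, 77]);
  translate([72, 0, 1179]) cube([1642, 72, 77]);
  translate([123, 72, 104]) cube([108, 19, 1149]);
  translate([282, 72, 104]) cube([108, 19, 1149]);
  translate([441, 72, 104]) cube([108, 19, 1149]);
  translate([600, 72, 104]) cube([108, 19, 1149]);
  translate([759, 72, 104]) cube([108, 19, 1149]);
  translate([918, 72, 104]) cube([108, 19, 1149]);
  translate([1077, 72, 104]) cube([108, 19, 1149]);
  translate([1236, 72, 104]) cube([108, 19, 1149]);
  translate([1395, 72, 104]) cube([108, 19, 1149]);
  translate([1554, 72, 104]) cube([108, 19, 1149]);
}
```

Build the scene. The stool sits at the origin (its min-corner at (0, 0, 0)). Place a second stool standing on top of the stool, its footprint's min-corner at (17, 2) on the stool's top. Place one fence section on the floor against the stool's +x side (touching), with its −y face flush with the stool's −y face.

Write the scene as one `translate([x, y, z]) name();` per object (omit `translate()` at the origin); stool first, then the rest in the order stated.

stool();
translate([17, 2, 404]) stool_2();
translate([340, 0, 0]) fence_section();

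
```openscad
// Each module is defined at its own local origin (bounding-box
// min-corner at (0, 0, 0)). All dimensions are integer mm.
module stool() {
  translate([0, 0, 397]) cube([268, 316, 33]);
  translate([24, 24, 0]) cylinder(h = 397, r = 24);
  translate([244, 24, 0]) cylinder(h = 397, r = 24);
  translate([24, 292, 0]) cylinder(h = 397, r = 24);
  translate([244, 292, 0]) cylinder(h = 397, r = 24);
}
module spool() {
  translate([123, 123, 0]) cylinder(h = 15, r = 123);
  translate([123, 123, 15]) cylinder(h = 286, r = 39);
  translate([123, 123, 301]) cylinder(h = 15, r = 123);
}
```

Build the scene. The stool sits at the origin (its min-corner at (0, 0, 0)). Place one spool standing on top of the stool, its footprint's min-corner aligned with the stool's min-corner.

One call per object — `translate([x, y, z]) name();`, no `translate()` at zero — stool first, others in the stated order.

stool();
translate([0, 0, 430]) spool();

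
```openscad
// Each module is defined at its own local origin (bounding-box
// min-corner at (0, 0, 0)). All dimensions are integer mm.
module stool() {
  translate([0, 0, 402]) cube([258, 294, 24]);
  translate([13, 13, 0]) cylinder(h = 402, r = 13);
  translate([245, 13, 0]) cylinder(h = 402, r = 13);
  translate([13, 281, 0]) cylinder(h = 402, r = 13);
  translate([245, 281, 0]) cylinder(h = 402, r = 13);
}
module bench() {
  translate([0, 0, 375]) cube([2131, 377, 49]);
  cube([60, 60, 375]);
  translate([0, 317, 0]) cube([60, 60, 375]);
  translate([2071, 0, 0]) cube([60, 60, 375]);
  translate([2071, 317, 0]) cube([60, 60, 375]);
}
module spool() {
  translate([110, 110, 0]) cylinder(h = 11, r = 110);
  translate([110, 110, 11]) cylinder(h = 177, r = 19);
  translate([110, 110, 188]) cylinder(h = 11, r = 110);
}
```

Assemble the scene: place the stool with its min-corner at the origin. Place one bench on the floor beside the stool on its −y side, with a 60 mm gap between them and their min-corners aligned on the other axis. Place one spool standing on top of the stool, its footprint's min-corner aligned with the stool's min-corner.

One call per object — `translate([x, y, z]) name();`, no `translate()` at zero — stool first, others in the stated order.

stool();
translate([0, -437, 0]) bench();
translate([0, 0, 426]) spool();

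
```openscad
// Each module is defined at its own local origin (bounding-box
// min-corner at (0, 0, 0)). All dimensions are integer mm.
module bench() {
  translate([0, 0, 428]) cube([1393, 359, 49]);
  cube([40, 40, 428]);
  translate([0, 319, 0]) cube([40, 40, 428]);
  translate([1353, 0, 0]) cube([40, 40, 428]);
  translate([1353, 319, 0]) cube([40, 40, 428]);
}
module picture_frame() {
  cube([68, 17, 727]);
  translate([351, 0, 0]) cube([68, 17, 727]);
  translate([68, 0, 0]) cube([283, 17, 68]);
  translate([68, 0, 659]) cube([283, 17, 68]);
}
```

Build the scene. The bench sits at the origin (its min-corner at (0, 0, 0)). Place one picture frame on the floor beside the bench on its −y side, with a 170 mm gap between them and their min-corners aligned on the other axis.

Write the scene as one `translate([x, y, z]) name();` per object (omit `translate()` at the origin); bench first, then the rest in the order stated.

bench();
translate([0, -187, 0]) picture_frame();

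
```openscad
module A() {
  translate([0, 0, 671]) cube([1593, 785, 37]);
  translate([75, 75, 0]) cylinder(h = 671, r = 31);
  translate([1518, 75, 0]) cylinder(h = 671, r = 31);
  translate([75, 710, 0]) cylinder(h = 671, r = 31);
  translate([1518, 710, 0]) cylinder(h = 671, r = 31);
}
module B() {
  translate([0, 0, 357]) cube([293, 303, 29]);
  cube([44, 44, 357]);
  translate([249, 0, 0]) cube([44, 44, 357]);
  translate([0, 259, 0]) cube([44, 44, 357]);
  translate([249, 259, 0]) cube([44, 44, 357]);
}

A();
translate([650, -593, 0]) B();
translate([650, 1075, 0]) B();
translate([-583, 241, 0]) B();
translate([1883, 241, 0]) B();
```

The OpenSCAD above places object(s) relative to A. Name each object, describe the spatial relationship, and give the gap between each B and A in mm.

A is a table. B is a stool. Four stools sit around the table at the −y, +y, −x, +x sides. The gap between each stool and the table is 290 mm.

Each stool's nearest face is 290 mm from the table's bounding box.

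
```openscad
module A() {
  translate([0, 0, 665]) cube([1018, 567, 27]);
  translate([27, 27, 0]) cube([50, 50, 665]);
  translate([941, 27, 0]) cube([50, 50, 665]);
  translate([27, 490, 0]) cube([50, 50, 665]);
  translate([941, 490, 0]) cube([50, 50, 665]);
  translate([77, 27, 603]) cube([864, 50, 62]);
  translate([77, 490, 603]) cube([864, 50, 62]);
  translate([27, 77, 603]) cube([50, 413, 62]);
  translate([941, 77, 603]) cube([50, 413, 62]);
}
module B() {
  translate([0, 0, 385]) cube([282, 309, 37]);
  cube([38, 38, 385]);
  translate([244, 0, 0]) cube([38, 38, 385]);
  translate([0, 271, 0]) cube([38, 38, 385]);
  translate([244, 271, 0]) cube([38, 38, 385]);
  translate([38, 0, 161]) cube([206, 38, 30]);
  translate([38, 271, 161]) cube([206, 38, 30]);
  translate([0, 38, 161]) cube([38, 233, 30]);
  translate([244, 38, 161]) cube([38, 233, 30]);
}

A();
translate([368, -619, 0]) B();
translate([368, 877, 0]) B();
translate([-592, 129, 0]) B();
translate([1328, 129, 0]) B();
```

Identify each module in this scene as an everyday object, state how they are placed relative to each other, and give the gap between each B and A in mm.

Each stool's nearest face is 310 mm from the table's bounding box.

A is a table. B is a stool. Four stools sit around the table at the −y, +y, −x, +x sides. The gap between each stool and the table is 310 mm.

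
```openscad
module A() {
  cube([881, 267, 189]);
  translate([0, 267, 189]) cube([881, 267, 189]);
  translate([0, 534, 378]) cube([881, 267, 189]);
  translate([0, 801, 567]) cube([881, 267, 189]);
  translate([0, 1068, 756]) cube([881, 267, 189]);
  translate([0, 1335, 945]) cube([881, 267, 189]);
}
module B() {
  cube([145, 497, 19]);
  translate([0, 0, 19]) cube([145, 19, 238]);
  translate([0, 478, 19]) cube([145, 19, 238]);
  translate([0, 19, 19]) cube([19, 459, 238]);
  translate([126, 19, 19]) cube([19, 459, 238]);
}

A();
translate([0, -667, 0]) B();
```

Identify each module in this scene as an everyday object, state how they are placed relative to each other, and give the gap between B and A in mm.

The open box's nearest face is 170 mm from the staircase's −y face.

A is a staircase. B is an open box. The open box is on the floor beside the staircase on its −y side. The gap between the open box and the staircase is 170 mm.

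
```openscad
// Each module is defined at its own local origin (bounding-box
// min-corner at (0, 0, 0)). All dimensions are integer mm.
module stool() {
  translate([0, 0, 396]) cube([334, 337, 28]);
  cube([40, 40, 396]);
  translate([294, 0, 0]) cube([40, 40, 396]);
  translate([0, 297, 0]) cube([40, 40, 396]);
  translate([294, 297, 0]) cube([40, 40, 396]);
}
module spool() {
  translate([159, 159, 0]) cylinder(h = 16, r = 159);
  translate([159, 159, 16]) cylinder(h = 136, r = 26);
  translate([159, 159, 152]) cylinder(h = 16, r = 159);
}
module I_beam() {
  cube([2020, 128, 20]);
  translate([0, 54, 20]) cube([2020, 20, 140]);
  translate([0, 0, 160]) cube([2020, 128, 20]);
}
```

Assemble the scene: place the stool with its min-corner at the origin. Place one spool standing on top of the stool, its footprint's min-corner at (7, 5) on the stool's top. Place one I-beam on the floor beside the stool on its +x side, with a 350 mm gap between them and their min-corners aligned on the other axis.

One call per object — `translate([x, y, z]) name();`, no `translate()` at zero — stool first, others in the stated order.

stool();
translate([7, 5, 424]) spool();
translate([684, 0, 0]) I_beam();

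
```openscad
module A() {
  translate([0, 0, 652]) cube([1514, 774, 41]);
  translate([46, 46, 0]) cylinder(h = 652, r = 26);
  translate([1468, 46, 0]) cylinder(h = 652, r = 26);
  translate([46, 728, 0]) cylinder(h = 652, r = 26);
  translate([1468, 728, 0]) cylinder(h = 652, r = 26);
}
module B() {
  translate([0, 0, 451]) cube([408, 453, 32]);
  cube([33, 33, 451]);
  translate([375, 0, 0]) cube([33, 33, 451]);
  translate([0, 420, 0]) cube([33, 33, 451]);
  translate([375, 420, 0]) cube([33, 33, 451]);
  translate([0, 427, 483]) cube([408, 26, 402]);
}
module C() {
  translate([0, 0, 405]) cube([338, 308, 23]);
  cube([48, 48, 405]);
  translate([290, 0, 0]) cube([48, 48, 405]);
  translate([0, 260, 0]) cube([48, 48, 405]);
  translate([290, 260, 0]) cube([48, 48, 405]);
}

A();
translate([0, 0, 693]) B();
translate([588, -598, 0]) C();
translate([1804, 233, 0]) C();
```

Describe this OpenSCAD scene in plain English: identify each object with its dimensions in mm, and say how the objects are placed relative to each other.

A is a rectangular dining table. The top is 1514×774×41 mm with its upper surface at z = 693 mm. It stands on four round legs of 52 mm diameter, each leg's bounding box inset 20 mm from the nearest pair of top edges, running from the floor to the underside of the top.

B is a chair: 408×453 mm seat, 32 mm thick, top at z = 483 mm, on four 33 mm square corner legs flush with the seat edges. A 26 mm thick backrest slab spans the full seat width, extending 402 mm above the seat top, its back face flush with the seat's +y edge.

C is a simple wooden stool: a rectangular seat 338 mm (x) by 308 mm (y), 23 mm thick, top face at z = 428 mm, on four square legs, each 48×48 mm in cross-section. The legs rest on z = 0, each flush with a corner of the seat.

The chair is on top of the table. Two stools sit around the table at the −y, +x sides.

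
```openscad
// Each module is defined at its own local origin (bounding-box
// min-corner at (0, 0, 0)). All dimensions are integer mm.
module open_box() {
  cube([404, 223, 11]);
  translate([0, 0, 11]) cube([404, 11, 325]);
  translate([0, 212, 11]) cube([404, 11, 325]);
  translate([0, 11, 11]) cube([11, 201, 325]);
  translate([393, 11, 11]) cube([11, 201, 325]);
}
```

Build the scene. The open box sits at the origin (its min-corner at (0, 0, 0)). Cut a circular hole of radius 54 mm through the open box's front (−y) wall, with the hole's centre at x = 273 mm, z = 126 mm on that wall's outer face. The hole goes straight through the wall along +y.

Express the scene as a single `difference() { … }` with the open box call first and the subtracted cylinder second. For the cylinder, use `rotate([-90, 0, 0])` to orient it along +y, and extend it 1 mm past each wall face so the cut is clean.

difference() {
  open_box();
  translate([273, -1, 126]) rotate([-90, 0, 0]) cylinder(h = 13, r = 54);
}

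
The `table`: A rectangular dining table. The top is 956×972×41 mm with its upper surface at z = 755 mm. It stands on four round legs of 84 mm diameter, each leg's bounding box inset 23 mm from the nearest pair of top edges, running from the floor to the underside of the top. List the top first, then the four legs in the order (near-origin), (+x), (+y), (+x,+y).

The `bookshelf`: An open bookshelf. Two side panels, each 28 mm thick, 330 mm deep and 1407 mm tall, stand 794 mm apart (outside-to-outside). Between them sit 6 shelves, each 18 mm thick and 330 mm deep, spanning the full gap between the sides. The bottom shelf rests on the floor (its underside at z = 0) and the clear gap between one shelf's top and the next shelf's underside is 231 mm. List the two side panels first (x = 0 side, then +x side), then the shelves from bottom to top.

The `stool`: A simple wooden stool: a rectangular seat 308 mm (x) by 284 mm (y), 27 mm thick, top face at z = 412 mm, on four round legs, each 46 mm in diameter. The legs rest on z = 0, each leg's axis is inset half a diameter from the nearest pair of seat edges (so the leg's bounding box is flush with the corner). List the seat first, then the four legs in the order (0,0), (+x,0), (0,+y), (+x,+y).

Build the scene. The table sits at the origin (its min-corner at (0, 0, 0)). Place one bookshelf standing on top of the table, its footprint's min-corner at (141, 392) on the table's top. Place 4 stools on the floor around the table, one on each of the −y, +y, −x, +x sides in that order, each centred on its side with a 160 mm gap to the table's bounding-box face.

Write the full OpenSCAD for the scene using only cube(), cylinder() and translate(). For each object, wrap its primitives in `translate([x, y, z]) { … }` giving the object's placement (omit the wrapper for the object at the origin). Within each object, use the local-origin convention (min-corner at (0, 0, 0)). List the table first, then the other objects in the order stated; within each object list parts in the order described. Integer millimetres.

translate([0, 0, 714]) cube([956, 972, 41]);
translate([65, 65, 0]) cylinder(h = 714, r = 42);
translate([891, 65, 0]) cylinder(h = 714, r = 42);
translate([65, 907, 0]) cylinder(h = 714, r = 42);
translate([891, 907, 0]) cylinder(h = 714, r = 42);
translate([141, 392, 755]) {
  cube([28, 330, 1407]);
  translate([766, 0, 0]) cube([28, 330, 1407]);
  translate([28, 0, 0]) cube([738, 330, 18]);
  translate([28, 0, 249]) cube([738, 330, 18]);
  translate([28, 0, 498]) cube([738, 330, 18]);
  translate([28, 0, 747]) cube([738, 330, 18]);
  translate([28, 0, 996]) cube([738, 330, 18]);
  translate([28, 0, 1245]) cube([738, 330, 18]);
}
translate([324, -444, 0]) {
  translate([0, 0, 385]) cube([308, 284, 27]);
  translate([23, 23, 0]) cylinder(h = 385, r = 23);
  translate([285, 23, 0]) cylinder(h = 385, r = 23);
  translate([23, 261, 0]) cylinder(h = 385, r = 23);
  translate([285, 261, 0]) cylinder(h = 385, r = 23);
}
translate([324, 1132, 0]) {
  translate([0, 0, 385]) cube([308, 284, 27]);
  translate([23, 23, 0]) cylinder(h = 385, r = 23);
  translate([285, 23, 0]) cylinder(h = 385, r = 23);
  translate([23, 261, 0]) cylinder(h = 385, r = 23);
  translate([285, 261, 0]) cylinder(h = 385, r = 23);
}
translate([-468, 344, 0]) {
  translate([0, 0, 385]) cube([308, 284, 27]);
  translate([23, 23, 0]) cylinder(h = 385, r = 23);
  translate([285, 23, 0]) cylinder(h = 385, r = 23);
  translate([23, 261, 0]) cylinder(h = 385, r = 23);
  translate([285, 261, 0]) cylinder(h = 385, r = 23);
}
translate([1116, 344, 0]) {
  translate([0, 0, 385]) cube([308, 284, 27]);
  translate([23, 23, 0]) cylinder(h = 385, r = 23);
  translate([285, 23, 0]) cylinder(h = 385, r = 23);
  translate([23, 261, 0]) cylinder(h = 385, r = 23);
  translate([285, 261, 0]) cylinder(h = 385, r = 23);
}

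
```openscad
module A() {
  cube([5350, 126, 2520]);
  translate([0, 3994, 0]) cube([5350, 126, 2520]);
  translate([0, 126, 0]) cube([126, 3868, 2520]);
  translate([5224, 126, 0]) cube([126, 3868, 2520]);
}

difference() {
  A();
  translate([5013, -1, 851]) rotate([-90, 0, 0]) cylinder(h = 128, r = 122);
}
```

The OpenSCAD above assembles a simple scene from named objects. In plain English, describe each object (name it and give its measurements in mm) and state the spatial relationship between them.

A is a box-shaped house frame (walls only): outside footprint 5350×4120 mm, wall height 2520 mm, wall thickness 126 mm. The two y-facing walls run the full x-width; the two x-facing walls fit between the inner faces of the y-facing walls.

The house frame has a circular hole of radius 122 mm through its front wall, centred at (x = 5013, z = 851).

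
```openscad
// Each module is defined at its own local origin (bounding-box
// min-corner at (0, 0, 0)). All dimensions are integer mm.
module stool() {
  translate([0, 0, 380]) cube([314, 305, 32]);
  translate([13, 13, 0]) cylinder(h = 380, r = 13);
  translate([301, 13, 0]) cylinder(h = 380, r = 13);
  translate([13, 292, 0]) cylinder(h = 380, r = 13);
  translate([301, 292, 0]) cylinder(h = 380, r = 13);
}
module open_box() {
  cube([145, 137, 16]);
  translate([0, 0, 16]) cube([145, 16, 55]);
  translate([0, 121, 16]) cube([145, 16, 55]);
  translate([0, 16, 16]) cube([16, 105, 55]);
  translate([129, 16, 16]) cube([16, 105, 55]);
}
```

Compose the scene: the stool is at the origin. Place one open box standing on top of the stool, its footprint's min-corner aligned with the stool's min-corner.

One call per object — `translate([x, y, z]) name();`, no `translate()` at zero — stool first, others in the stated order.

stool();
translate([0, 0, 412]) open_box();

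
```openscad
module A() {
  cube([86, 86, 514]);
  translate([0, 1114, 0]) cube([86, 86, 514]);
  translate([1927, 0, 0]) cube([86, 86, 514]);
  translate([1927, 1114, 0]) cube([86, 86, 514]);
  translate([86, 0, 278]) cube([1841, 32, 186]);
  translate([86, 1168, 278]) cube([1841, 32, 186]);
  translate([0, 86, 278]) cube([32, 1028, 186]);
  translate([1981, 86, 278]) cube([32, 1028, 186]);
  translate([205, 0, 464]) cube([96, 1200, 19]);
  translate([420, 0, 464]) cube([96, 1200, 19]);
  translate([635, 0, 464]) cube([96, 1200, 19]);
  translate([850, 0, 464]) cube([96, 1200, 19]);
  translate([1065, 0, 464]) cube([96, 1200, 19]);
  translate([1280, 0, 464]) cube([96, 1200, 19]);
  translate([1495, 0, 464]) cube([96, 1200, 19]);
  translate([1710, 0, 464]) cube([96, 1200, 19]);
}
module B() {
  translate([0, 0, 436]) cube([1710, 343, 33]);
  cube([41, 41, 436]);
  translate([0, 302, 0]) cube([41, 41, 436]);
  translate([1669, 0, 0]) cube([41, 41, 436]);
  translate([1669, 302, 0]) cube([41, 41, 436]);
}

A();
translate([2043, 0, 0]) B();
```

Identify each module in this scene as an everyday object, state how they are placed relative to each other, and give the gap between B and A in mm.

The bench's nearest face is 30 mm from the bed frame's +x face.

A is a bed frame. B is a bench. The bench is on the floor beside the bed frame on its +x side. The gap between the bench and the bed frame is 30 mm.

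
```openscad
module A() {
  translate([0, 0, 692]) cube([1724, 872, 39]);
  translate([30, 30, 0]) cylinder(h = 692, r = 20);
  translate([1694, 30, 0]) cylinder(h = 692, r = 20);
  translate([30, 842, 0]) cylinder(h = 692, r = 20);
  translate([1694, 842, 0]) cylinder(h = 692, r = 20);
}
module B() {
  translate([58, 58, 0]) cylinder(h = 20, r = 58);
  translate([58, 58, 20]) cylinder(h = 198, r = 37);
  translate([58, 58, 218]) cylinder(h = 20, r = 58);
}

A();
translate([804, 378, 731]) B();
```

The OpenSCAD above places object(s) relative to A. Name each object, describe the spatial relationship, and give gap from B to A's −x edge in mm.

The spool's min-x is at 804; the table's min-x is 0; gap = 804 mm.

A is a table. B is a spool. The spool is on top of the table, centred. The gap from the spool to the table's −x edge is 804 mm.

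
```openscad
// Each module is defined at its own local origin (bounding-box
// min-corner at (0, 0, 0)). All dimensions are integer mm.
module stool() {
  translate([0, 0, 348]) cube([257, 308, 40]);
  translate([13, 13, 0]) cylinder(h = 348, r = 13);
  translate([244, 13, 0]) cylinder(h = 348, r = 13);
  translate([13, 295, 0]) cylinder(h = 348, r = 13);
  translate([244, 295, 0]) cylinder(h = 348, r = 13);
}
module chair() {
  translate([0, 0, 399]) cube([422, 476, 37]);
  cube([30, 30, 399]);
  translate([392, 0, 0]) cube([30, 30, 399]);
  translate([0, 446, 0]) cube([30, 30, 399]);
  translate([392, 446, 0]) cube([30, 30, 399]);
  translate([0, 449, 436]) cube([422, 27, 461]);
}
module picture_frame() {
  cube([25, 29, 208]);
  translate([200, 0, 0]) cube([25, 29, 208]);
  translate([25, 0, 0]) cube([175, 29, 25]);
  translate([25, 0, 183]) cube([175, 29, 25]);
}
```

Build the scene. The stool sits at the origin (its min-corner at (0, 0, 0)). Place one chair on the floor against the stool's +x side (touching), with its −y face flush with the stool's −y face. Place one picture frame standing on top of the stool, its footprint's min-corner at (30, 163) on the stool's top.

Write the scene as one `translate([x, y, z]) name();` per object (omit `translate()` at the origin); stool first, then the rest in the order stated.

stool();
translate([257, 0, 0]) chair();
translate([30, 163, 388]) picture_frame();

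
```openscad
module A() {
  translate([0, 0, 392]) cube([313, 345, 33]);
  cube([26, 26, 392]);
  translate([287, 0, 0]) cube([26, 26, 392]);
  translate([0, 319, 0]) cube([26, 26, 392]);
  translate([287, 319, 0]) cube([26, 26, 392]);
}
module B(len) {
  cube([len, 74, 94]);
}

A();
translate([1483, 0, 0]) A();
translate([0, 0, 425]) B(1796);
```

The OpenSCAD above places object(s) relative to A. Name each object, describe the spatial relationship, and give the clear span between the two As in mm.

A is a stool. B is a beam. A beam spans the tops of two stools. The clear span between the two stools is 1170 mm.

Second stool starts at x = 1483; first ends at x = 313; clear span = 1483 − 313 = 1170 mm.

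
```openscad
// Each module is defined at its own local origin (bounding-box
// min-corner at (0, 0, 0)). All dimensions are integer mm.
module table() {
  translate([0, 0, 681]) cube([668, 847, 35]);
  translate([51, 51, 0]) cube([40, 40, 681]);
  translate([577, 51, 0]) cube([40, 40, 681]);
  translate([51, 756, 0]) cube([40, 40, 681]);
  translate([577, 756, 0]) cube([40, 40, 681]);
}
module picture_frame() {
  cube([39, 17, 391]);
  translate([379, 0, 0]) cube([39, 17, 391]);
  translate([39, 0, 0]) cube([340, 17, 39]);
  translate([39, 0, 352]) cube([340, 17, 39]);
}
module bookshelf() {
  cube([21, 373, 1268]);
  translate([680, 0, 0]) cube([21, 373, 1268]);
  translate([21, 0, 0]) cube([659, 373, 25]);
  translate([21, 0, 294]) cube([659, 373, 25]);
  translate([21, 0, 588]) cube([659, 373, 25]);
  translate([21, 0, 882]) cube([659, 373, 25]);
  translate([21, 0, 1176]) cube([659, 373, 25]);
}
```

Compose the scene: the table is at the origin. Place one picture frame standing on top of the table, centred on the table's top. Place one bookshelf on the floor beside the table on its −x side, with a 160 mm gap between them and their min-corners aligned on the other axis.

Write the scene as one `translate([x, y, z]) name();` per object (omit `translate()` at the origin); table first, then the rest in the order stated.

table();
translate([125, 415, 716]) picture_frame();
translate([-861, 0, 0]) bookshelf();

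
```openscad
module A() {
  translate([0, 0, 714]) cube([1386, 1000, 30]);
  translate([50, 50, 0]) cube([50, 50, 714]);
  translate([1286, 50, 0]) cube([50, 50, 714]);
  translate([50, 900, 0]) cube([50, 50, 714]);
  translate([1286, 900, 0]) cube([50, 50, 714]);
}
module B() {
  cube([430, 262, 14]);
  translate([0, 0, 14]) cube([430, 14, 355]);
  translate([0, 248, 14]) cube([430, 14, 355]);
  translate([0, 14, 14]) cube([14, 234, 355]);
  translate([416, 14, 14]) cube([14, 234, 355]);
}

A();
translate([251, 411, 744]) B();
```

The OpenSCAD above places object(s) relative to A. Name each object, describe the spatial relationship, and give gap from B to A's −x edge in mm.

A is a table. B is an open box. The open box is on top of the table. The gap from the open box to the table's −x edge is 251 mm.

The open box's min-x is at 251; the table's min-x is 0; gap = 251 mm.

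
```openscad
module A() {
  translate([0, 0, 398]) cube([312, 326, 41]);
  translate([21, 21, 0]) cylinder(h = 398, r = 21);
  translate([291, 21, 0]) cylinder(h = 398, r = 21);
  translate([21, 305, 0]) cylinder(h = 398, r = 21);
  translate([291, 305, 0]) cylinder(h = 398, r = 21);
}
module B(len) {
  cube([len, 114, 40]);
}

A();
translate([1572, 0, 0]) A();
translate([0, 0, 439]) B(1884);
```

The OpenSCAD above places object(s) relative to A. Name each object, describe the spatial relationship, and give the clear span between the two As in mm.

Second stool starts at x = 1572; first ends at x = 312; clear span = 1572 − 312 = 1260 mm.

A is a stool. B is a beam. A beam spans the tops of two stools. The clear span between the two stools is 1260 mm.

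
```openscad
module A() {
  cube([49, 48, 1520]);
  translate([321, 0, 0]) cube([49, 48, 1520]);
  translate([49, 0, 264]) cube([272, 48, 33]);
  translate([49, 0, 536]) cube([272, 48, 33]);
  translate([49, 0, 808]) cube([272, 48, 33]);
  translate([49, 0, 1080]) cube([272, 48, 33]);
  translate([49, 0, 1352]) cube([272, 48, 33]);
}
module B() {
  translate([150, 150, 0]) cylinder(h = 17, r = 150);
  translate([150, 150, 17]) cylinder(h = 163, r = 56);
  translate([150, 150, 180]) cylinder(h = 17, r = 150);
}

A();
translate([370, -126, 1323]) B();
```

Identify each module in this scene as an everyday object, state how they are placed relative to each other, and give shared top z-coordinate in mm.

Both tops at z = 1520 mm.

A is a ladder. B is a spool. The spool is beside the ladder with their tops flush at z = 1520. The shared top z-coordinate is 1520 mm.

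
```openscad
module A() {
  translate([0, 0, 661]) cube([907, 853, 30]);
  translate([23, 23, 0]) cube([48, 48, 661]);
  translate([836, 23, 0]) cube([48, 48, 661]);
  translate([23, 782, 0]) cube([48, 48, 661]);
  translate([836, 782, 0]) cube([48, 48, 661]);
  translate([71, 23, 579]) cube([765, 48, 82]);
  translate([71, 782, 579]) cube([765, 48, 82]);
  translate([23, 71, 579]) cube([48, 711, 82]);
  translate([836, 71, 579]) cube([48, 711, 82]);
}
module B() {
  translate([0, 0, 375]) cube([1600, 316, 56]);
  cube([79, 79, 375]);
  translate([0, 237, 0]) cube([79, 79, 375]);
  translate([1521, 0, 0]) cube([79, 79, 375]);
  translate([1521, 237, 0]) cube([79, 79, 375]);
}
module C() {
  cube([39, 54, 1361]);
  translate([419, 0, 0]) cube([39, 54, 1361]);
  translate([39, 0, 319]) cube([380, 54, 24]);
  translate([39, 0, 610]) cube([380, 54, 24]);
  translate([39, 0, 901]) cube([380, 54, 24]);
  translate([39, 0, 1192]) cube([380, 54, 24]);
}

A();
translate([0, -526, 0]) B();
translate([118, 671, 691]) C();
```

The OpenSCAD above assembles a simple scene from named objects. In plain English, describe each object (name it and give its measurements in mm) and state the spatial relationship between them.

A is a table with a 907×853 mm rectangular top, 30 mm thick, top surface at z = 691 mm, supported by four 48×48 mm square legs, each inset 23 mm from the nearest pair of top edges, running from the floor. Four apron rails, 48 mm thick and 82 mm tall, run between adjacent legs with their top edges flush with the underside of the top and their outer faces flush with the legs' outer faces.

B is a bench: a 1600×316 mm seat slab, 56 mm thick, top at z = 431 mm, on four 79×79 mm square legs flush with the seat corners and standing on z = 0.

C is a straight ladder. Two 39×54 mm vertical rails, 1361 mm tall, stand 458 mm apart (outside-to-outside) with their front faces coplanar on the −y side. 4 rungs, each 54 mm deep and 24 mm tall, span between the inner faces of the rails, front faces flush with the rails. The lowest rung's underside is at z = 319 mm and rungs are spaced 291 mm apart (underside to underside).

The bench is on the floor beside the table on its −y side. The ladder is on top of the table.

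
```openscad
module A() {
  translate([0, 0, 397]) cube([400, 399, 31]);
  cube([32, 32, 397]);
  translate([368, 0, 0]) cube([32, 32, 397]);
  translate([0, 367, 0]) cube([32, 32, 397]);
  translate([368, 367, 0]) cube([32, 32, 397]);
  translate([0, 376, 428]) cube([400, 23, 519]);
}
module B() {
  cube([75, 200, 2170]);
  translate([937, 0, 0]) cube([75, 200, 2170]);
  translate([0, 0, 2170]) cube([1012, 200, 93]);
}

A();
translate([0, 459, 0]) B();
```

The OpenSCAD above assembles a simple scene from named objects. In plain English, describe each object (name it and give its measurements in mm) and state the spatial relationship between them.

A is a chair. The seat is a 400×399×31 mm slab with its top at z = 428 mm, on four 32×32 mm corner legs (flush with the seat edges, standing on z = 0). A flat backrest 23 mm thick, 519 mm tall, spans the full seat width and rises from the seat top along its +y edge, rear face flush with the rear of the seat.

B is a rectangular door frame: two vertical jambs of 75×200 mm section, 2170 mm tall, with a clear opening 862 mm wide between their inner faces. A header 93 mm tall and 200 mm deep lies on top of the jambs and spans the full outside width.

The door frame is on the floor beside the chair on its +y side.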